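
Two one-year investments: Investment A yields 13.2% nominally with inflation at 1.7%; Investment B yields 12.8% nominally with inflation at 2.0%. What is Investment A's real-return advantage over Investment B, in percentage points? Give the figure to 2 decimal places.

Investment A real return: 1.132/1.017 − 1 = 11.308%.
Investment B real return: 1.128/1.020 − 1 = 10.588%.
Difference: 11.308 − 10.588 = 0.720 pp.

0.72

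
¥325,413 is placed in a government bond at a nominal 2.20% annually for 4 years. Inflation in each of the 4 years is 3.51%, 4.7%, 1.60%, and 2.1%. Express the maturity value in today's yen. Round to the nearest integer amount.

Nominal value at maturity: ¥325,413 × (1 + 2.20%)^4 ≈ ¥355,008.
Price-level factor over 4 years: 1.0351 × 1.047 × 1.0160 × 1.021 ≈ 1.1242125788.
Dividing the nominal maturity value by the price-level factor gives the value in today's money.

¥315,784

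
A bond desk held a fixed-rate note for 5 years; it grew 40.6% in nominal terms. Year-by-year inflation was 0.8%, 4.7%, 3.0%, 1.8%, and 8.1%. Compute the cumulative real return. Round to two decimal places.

17.54%

Cumulative inflation factor: 1.008 × 1.047 × 1.030 × 1.018 × 1.081 ≈ 1.19624.
Nominal growth factor: 1.40600. Real growth factor = 1.40600 / 1.19624 ≈ 1.17535.
Total real return ≈ 17.5351%.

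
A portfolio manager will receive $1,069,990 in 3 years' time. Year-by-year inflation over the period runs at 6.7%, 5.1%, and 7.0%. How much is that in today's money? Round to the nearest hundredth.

Price-level factor over 3 years: 1.067 × 1.051 × 1.070 = 1.19991619.
Purchasing power today: $1,069,990 divided by that factor.

$891,720.61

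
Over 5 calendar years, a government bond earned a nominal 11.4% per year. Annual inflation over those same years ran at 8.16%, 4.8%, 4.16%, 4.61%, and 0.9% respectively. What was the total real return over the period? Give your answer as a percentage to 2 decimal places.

Cumulative inflation factor: 1.0816 × 1.048 × 1.0416 × 1.0461 × 1.009 ≈ 1.24622.
Nominal growth factor: 1.71564. Real growth factor = 1.71564 / 1.24622 ≈ 1.37668.
Total real return ≈ 37.6679%.

37.67%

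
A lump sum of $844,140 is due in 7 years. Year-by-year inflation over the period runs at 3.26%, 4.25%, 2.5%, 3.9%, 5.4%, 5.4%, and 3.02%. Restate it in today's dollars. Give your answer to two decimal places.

Price-level factor over 7 years: 1.0326 × 1.0425 × 1.025 × 1.039 × 1.054 × 1.054 × 1.0302 ≈ 1.3120499366.
Purchasing power today: $844,140 divided by that factor.

$643,374.90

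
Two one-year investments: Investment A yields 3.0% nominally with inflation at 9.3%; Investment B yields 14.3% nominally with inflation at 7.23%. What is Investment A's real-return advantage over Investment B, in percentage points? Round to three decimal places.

-12.357

Investment A real return: 1.030/1.093 − 1 = -5.7640%.
Investment B real return: 1.143/1.0723 − 1 = 6.5933%.
Difference: -5.7640 − 6.5933 = -12.3573 pp.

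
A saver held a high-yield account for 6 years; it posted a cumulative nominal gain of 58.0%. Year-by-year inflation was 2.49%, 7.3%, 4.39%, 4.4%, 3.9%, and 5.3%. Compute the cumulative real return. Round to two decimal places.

20.50%

Cumulative inflation factor: 1.0249 × 1.073 × 1.0439 × 1.044 × 1.039 × 1.053 ≈ 1.31125.
Nominal growth factor: 1.58000. Real growth factor = 1.58000 / 1.31125 ≈ 1.20496.
Total real return ≈ 20.4960%.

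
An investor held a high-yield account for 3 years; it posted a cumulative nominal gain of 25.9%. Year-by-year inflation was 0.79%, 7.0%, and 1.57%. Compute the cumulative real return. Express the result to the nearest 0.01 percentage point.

Cumulative inflation factor: 1.0079 × 1.070 × 1.0157 ≈ 1.09538.
Nominal growth factor: 1.25900. Real growth factor = 1.25900 / 1.09538 ≈ 1.14937.
Total real return ≈ 14.9368%.

14.94%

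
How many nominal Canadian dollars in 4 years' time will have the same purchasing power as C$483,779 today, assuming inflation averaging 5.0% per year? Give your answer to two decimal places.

C$588,036.40

Cumulative price-level factor: (1+5.0%)^4 = 1.21550625.
Multiplying C$483,779 by the price-level factor gives the future nominal sum.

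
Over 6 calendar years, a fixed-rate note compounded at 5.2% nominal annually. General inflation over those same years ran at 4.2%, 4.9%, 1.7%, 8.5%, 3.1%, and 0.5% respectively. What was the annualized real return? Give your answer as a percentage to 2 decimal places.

1.36%

Cumulative inflation factor: 1.042 × 1.049 × 1.017 × 1.085 × 1.031 × 1.005 ≈ 1.24974.
Nominal growth factor: 1.35548. Real growth factor = 1.35548 / 1.24974 ≈ 1.08462.
Annualized: 1.08462^(1/6) − 1 ≈ 0.01363.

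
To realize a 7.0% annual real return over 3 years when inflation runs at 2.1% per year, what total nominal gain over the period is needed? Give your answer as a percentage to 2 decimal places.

30.39%

Required annual nominal rate: (1+7.0%)(1+2.1%) − 1 = 9.247%.
Cumulative over 3 years: (1 + 0.09247)^3 − 1 ≈ 0.30385.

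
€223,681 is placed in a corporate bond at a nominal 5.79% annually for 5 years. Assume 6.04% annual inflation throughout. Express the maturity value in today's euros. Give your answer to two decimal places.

€221,056.65

Nominal value at maturity: €223,681 × (1 + 5.79%)^5 ≈ €296,382.24.
Price-level factor over 5 years: (1 + 6.04%)^5 ≈ 1.3407524379.
The maturity value deflated by that factor is the answer in today's purchasing power.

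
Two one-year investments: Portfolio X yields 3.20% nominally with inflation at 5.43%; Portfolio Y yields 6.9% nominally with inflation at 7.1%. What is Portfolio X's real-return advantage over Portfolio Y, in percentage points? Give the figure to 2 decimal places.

Portfolio X real return: 1.0320/1.0543 − 1 = -2.115%.
Portfolio Y real return: 1.069/1.071 − 1 = -0.187%.
Difference: -2.115 − (-0.187) = -1.928 pp.

-1.93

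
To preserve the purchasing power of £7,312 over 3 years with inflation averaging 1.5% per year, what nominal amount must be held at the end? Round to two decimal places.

Cumulative price-level factor: (1+1.5%)^3 = 1.045678375.
Multiplying £7,312 by the price-level factor gives the future nominal sum.

£7,646.00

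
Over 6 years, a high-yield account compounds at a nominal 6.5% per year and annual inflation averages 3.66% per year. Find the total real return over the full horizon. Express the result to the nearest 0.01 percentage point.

17.61%

The annual real rate is (1+6.5%)/(1+3.66%) − 1 = 2.7397%.
Compounded over 6 years: (1 + 0.027397)^6 − 1 ≈ 0.17606.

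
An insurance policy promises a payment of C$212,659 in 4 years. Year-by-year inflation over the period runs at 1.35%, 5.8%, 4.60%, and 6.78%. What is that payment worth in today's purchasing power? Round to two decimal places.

Price-level factor over 4 years: 1.0135 × 1.058 × 1.0460 × 1.0678 ≈ 1.1976530416.
Purchasing power today: C$212,659 divided by that factor.

C$177,563.11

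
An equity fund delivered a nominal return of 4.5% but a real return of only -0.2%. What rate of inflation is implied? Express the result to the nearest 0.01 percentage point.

4.71%

From (1+r_nom) = (1+r_real)(1+π), we get 1+π = (1 + 4.5%)/(1 − 0.2%) = 1.045/0.998 ≈ 1.04709.
So π ≈ 4.7094%.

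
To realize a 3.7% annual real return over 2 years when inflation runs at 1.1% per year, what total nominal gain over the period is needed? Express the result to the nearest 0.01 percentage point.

9.92%

Required annual nominal rate: (1+3.7%)(1+1.1%) − 1 = 4.8407%.
Cumulative over 2 years: (1 + 0.048407)^2 − 1 ≈ 0.09916.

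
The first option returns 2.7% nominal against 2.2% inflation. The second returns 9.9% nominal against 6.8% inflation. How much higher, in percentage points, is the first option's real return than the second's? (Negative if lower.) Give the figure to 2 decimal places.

The first option real return: 1.027/1.022 − 1 = 0.489%.
The second real return: 1.099/1.068 − 1 = 2.903%.
Difference: 0.489 − 2.903 = -2.414 pp.

-2.41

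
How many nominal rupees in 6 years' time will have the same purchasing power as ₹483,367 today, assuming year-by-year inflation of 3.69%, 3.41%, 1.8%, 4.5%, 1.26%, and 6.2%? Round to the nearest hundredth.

Cumulative price-level factor: 1.0369 × 1.0341 × 1.018 × 1.045 × 1.0126 × 1.062 ≈ 1.2266648502.
The nominal amount required is ₹483,367 scaled up by that factor.

₹592,929.31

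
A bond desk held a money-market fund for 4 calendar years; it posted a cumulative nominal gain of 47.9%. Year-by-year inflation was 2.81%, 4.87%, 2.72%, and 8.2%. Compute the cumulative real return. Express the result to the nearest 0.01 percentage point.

Cumulative inflation factor: 1.0281 × 1.0487 × 1.0272 × 1.082 ≈ 1.19831.
Nominal growth factor: 1.47900. Real growth factor = 1.47900 / 1.19831 ≈ 1.23424.
Total real return ≈ 23.4239%.

23.42%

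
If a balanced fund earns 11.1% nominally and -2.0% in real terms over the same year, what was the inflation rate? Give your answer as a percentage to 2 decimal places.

13.37%

From (1+r_nom) = (1+r_real)(1+π), we get 1+π = (1 + 11.1%)/(1 − 2.0%) = 1.111/0.980 ≈ 1.13367.
So π ≈ 13.3673%.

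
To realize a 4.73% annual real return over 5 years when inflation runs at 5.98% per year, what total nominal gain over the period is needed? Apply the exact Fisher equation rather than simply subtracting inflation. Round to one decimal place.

68.5%

Required annual nominal rate: (1+4.73%)(1+5.98%) − 1 = 10.992854%.
Cumulative over 5 years: (1 + 0.10992854)^5 − 1 ≈ 0.68452.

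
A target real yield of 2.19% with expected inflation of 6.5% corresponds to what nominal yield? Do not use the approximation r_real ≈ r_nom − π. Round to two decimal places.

By the Fisher equation, 1 + r_nom = (1 + 2.19%)(1 + 6.5%) = 1.0219 × 1.065 = 1.0883235.
So r_nom = 8.83235%.

8.83%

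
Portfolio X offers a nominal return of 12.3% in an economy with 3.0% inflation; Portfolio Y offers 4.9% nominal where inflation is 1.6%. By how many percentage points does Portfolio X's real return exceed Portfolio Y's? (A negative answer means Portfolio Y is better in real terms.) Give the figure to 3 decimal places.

Portfolio X real return: 1.123/1.030 − 1 = 9.0291%.
Portfolio Y real return: 1.049/1.016 − 1 = 3.2480%.
Difference: 9.0291 − 3.2480 = 5.7811 pp.

5.781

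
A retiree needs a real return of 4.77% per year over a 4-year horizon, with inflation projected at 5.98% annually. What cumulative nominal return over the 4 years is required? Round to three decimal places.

Required annual nominal rate: (1+4.77%)(1+5.98%) − 1 = 11.035246%.
Cumulative over 4 years: (1 + 0.11035246)^4 − 1 ≈ 0.52000.

52.000%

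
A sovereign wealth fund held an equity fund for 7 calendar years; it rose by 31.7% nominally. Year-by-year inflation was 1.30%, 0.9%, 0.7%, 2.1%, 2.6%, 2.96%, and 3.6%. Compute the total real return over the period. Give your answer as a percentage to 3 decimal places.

14.513%

Cumulative inflation factor: 1.0130 × 1.009 × 1.007 × 1.021 × 1.026 × 1.0296 × 1.036 ≈ 1.15009.
Nominal growth factor: 1.31700. Real growth factor = 1.31700 / 1.15009 ≈ 1.14513.
Total real return ≈ 14.5129%.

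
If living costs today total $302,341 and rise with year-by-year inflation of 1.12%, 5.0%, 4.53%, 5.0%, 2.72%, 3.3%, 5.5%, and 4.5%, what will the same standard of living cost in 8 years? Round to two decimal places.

Cumulative price-level factor: 1.0112 × 1.050 × 1.0453 × 1.050 × 1.0272 × 1.033 × 1.055 × 1.045 ≈ 1.3632662772.
Multiplying $302,341 by the price-level factor gives the future nominal sum.

$412,171.29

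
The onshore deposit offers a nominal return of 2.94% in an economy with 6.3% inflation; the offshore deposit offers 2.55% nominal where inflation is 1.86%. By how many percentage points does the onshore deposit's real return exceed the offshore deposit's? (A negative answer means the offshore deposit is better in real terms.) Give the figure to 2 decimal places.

The onshore deposit real return: 1.0294/1.063 − 1 = -3.161%.
The offshore deposit real return: 1.0255/1.0186 − 1 = 0.677%.
Difference: -3.161 − 0.677 = -3.838 pp.

-3.84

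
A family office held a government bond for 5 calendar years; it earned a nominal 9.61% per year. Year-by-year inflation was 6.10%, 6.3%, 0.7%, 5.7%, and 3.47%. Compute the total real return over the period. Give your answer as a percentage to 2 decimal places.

27.37%

Cumulative inflation factor: 1.0610 × 1.063 × 1.007 × 1.057 × 1.0347 ≈ 1.24213.
Nominal growth factor: 1.58216. Real growth factor = 1.58216 / 1.24213 ≈ 1.27375.
Total real return ≈ 27.3747%.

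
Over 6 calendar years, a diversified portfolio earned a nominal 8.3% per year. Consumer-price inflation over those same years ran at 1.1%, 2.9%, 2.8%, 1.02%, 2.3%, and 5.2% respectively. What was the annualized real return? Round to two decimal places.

Cumulative inflation factor: 1.011 × 1.029 × 1.028 × 1.0102 × 1.023 × 1.052 ≈ 1.16268.
Nominal growth factor: 1.61351. Real growth factor = 1.61351 / 1.16268 ≈ 1.38775.
Annualized: 1.38775^(1/6) − 1 ≈ 0.05613.

5.61%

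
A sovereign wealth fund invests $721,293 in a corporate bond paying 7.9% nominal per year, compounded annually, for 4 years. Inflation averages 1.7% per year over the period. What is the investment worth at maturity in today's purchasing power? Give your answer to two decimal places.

Nominal value at maturity: $721,293 × (1 + 7.9%)^4 ≈ $977,681.72.
Price-level factor over 4 years: (1 + 1.7%)^4 ≈ 1.0697537355.
The maturity value deflated by that factor is the answer in today's purchasing power.

$913,931.58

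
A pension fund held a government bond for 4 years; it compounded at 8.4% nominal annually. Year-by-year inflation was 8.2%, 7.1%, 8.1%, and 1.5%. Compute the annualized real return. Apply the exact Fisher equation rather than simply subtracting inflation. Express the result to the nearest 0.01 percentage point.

Cumulative inflation factor: 1.082 × 1.071 × 1.081 × 1.015 ≈ 1.27148.
Nominal growth factor: 1.38076. Real growth factor = 1.38076 / 1.27148 ≈ 1.08595.
Annualized: 1.08595^(1/4) − 1 ≈ 0.02083.

2.08%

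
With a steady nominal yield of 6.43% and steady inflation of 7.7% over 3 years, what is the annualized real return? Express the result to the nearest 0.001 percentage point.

-1.179%

With constant rates the annual real return is the same each year: (1+6.43%)/(1+7.7%) − 1 = -0.01179.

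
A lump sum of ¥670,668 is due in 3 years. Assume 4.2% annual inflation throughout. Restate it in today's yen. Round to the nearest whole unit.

¥592,795

Price-level factor over 3 years: (1 + 4.2%)^3 = 1.131366088.
Purchasing power today: ¥670,668 divided by that factor.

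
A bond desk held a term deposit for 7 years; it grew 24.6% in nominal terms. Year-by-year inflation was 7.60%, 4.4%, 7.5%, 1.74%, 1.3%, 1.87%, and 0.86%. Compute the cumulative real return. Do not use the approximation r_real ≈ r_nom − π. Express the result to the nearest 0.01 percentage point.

Cumulative inflation factor: 1.0760 × 1.044 × 1.075 × 1.0174 × 1.013 × 1.0187 × 1.0086 ≈ 1.27876.
Nominal growth factor: 1.24600. Real growth factor = 1.24600 / 1.27876 ≈ 0.97438.
Total real return ≈ -2.5616%.

-2.56%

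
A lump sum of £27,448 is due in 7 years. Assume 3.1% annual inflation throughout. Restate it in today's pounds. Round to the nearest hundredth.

Price-level factor over 7 years: (1 + 3.1%)^7 ≈ 1.2382566157.
Purchasing power today: £27,448 divided by that factor.

£22,166.65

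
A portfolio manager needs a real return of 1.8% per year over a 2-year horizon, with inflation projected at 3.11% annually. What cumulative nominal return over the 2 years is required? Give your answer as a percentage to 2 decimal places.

10.18%

Required annual nominal rate: (1+1.8%)(1+3.11%) − 1 = 4.96598%.
Cumulative over 2 years: (1 + 0.0496598)^2 − 1 ≈ 0.10179.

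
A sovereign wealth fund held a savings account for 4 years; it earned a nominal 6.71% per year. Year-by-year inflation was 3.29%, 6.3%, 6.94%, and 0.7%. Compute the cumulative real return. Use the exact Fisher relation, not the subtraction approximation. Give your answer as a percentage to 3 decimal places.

9.663%

Cumulative inflation factor: 1.0329 × 1.063 × 1.0694 × 1.007 ≈ 1.18239.
Nominal growth factor: 1.29664. Real growth factor = 1.29664 / 1.18239 ≈ 1.09663.
Total real return ≈ 9.6628%.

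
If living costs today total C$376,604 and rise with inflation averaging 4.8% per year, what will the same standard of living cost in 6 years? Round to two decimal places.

Cumulative price-level factor: (1+4.8%)^6 ≈ 1.3248530073.
The nominal amount required is C$376,604 scaled up by that factor.

C$498,944.94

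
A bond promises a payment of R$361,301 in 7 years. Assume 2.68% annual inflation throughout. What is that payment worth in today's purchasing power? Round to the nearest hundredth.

R$300,239.72

Price-level factor over 7 years: (1 + 2.68%)^7 ≈ 1.2033750975.
Purchasing power today: R$361,301 divided by that factor.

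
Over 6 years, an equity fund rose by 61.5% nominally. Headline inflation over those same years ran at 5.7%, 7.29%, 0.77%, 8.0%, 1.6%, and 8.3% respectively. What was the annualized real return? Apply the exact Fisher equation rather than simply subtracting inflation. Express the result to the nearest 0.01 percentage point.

Cumulative inflation factor: 1.057 × 1.0729 × 1.0077 × 1.080 × 1.016 × 1.083 ≈ 1.35804.
Nominal growth factor: 1.61500. Real growth factor = 1.61500 / 1.35804 ≈ 1.18922.
Annualized: 1.18922^(1/6) − 1 ≈ 0.02930.

2.93%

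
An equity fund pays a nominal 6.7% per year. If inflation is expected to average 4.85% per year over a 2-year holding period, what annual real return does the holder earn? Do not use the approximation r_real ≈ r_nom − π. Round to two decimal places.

1.76%

With constant rates the annual real return is the same each year: (1+6.7%)/(1+4.85%) − 1 = 0.01764.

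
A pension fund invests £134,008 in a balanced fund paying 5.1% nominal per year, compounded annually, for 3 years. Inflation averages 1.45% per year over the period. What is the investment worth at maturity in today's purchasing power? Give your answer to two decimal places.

Nominal value at maturity: £134,008 × (1 + 5.1%)^3 ≈ £155,574.66.
Price-level factor over 3 years: (1 + 1.45%)^3 ≈ 1.0441337986.
Dividing the nominal maturity value by the price-level factor gives the value in today's money.

£148,998.78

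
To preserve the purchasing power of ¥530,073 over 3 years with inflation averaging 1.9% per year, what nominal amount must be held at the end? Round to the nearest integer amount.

¥560,865

Cumulative price-level factor: (1+1.9%)^3 = 1.058089859.
The nominal amount required is ¥530,073 scaled up by that factor.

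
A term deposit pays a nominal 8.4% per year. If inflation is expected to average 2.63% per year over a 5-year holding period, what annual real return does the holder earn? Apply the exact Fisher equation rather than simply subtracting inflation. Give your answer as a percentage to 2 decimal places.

With constant rates the annual real return is the same each year: (1+8.4%)/(1+2.63%) − 1 = 0.05622.

5.62%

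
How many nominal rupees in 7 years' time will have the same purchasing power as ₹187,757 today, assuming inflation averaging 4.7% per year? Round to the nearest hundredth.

Cumulative price-level factor: (1+4.7%)^7 ≈ 1.3791984860.
The nominal amount required is ₹187,757 scaled up by that factor.

₹258,954.17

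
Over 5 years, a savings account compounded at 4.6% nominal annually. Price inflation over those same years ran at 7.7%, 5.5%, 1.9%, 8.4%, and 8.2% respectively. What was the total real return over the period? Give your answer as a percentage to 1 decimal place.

-7.8%

Cumulative inflation factor: 1.077 × 1.055 × 1.019 × 1.084 × 1.082 ≈ 1.35800.
Nominal growth factor: 1.25216. Real growth factor = 1.25216 / 1.35800 ≈ 0.92206.
Total real return ≈ -7.7939%.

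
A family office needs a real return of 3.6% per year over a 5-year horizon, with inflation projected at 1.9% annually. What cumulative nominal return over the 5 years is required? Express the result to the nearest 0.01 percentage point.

31.12%

Required annual nominal rate: (1+3.6%)(1+1.9%) − 1 = 5.5684%.
Cumulative over 5 years: (1 + 0.055684)^5 − 1 ≈ 0.31120.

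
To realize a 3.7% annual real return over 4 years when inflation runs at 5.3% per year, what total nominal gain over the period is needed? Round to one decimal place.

42.2%

Required annual nominal rate: (1+3.7%)(1+5.3%) − 1 = 9.1961%.
Cumulative over 4 years: (1 + 0.091961)^4 − 1 ≈ 0.42177.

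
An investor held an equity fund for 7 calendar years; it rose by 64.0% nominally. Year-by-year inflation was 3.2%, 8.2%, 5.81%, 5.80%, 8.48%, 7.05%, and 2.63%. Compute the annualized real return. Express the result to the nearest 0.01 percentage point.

1.38%

Cumulative inflation factor: 1.032 × 1.082 × 1.0581 × 1.0580 × 1.0848 × 1.0705 × 1.0263 ≈ 1.48981.
Nominal growth factor: 1.64000. Real growth factor = 1.64000 / 1.48981 ≈ 1.10081.
Annualized: 1.10081^(1/7) − 1 ≈ 0.01382.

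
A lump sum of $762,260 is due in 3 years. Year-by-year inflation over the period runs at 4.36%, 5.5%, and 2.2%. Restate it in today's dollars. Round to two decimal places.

$677,432.00

Price-level factor over 3 years: 1.0436 × 1.055 × 1.022 = 1.125219956.
Purchasing power today: $762,260 divided by that factor.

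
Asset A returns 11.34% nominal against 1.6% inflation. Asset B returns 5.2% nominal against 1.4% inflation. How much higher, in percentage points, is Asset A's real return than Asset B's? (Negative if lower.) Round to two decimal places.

5.84

Asset A real return: 1.1134/1.016 − 1 = 9.587%.
Asset B real return: 1.052/1.014 − 1 = 3.748%.
Difference: 9.587 − 3.748 = 5.839 pp.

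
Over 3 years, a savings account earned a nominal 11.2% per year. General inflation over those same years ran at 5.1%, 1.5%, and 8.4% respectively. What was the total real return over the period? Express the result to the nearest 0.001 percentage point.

18.909%

Cumulative inflation factor: 1.051 × 1.015 × 1.084 ≈ 1.15637.
Nominal growth factor: 1.37504. Real growth factor = 1.37504 / 1.15637 ≈ 1.18909.
Total real return ≈ 18.9094%.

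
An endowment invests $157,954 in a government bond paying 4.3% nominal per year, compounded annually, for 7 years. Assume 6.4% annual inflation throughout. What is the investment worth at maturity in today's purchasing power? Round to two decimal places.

Nominal value at maturity: $157,954 × (1 + 4.3%)^7 ≈ $212,090.29.
Price-level factor over 7 years: (1 + 6.4%)^7 ≈ 1.5438012766.
The maturity value deflated by that factor is the answer in today's purchasing power.

$137,381.86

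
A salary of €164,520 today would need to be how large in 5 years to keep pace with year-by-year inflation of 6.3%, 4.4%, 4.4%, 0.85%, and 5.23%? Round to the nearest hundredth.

Cumulative price-level factor: 1.063 × 1.044 × 1.044 × 1.0085 × 1.0523 ≈ 1.2295600242.
Multiplying €164,520 by the price-level factor gives the future nominal sum.

€202,287.22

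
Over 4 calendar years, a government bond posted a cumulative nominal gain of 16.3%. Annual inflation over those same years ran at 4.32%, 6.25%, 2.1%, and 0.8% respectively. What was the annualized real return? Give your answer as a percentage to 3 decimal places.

0.485%

Cumulative inflation factor: 1.0432 × 1.0625 × 1.021 × 1.008 ≈ 1.14073.
Nominal growth factor: 1.16300. Real growth factor = 1.16300 / 1.14073 ≈ 1.01952.
Annualized: 1.01952^(1/4) − 1 ≈ 0.00485.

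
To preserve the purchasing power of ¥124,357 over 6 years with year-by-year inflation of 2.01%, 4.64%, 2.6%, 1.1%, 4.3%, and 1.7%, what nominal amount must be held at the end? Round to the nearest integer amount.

¥146,054

Cumulative price-level factor: 1.0201 × 1.0464 × 1.026 × 1.011 × 1.043 × 1.017 ≈ 1.1744762967.
The nominal amount required is ¥124,357 scaled up by that factor.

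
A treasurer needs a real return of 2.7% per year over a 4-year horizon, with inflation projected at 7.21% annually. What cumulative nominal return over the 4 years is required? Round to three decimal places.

Required annual nominal rate: (1+2.7%)(1+7.21%) − 1 = 10.10467%.
Cumulative over 4 years: (1 + 0.1010467)^4 − 1 ≈ 0.46968.

46.968%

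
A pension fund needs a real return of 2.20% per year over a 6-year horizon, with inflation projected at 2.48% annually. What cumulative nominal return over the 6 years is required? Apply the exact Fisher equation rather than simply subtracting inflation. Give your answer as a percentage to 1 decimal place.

Required annual nominal rate: (1+2.20%)(1+2.48%) − 1 = 4.73456%.
Cumulative over 6 years: (1 + 0.0473456)^6 − 1 ≈ 0.31990.

32.0%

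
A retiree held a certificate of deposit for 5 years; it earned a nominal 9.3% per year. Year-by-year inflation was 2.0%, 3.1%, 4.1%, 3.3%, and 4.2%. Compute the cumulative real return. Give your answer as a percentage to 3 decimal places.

Cumulative inflation factor: 1.020 × 1.031 × 1.041 × 1.033 × 1.042 ≈ 1.17836.
Nominal growth factor: 1.55991. Real growth factor = 1.55991 / 1.17836 ≈ 1.32380.
Total real return ≈ 32.3803%.

32.380%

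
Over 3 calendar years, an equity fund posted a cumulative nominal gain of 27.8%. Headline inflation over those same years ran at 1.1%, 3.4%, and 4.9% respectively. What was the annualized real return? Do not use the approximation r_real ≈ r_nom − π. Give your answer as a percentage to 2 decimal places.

5.24%

Cumulative inflation factor: 1.011 × 1.034 × 1.049 ≈ 1.09660.
Nominal growth factor: 1.27800. Real growth factor = 1.27800 / 1.09660 ≈ 1.16542.
Annualized: 1.16542^(1/3) − 1 ≈ 0.05235.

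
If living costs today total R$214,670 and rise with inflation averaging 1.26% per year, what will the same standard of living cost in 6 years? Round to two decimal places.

R$231,418.94

Cumulative price-level factor: (1+1.26%)^6 ≈ 1.0780217875.
The nominal amount required is R$214,670 scaled up by that factor.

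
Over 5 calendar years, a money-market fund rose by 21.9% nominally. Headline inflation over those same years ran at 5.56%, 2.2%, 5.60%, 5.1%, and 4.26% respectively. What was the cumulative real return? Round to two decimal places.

Cumulative inflation factor: 1.0556 × 1.022 × 1.0560 × 1.051 × 1.0426 ≈ 1.24835.
Nominal growth factor: 1.21900. Real growth factor = 1.21900 / 1.24835 ≈ 0.97649.
Total real return ≈ -2.3507%.

-2.35%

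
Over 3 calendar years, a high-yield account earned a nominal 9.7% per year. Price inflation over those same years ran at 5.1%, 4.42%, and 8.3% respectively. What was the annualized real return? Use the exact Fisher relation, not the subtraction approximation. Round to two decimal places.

Cumulative inflation factor: 1.051 × 1.0442 × 1.083 ≈ 1.18854.
Nominal growth factor: 1.32014. Real growth factor = 1.32014 / 1.18854 ≈ 1.11072.
Annualized: 1.11072^(1/3) − 1 ≈ 0.03562.

3.56%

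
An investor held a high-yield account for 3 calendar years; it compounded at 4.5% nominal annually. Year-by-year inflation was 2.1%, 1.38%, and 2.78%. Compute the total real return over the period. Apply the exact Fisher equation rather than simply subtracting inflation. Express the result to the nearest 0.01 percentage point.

7.27%

Cumulative inflation factor: 1.021 × 1.0138 × 1.0278 ≈ 1.06387.
Nominal growth factor: 1.14117. Real growth factor = 1.14117 / 1.06387 ≈ 1.07266.
Total real return ≈ 7.2660%.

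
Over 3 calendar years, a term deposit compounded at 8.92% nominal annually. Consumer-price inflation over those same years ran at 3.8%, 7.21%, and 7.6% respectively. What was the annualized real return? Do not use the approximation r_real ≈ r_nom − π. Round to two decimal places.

Cumulative inflation factor: 1.038 × 1.0721 × 1.076 ≈ 1.19742.
Nominal growth factor: 1.29218. Real growth factor = 1.29218 / 1.19742 ≈ 1.07914.
Annualized: 1.07914^(1/3) − 1 ≈ 0.02571.

2.57%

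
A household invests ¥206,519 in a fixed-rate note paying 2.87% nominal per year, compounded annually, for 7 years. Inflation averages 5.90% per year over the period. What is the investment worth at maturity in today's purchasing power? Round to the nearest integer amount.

Nominal value at maturity: ¥206,519 × (1 + 2.87%)^7 ≈ ¥251,757.
Price-level factor over 7 years: (1 + 5.90%)^7 ≈ 1.4937286838.
The maturity value deflated by that factor is the answer in today's purchasing power.

¥168,543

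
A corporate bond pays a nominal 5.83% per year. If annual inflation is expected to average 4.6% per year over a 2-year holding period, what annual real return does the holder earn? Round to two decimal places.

1.18%

With constant rates the annual real return is the same each year: (1+5.83%)/(1+4.6%) − 1 = 0.01176.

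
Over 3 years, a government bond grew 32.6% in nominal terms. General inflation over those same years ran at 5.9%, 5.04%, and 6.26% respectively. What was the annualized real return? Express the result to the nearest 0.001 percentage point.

3.906%

Cumulative inflation factor: 1.059 × 1.0504 × 1.0626 ≈ 1.18201.
Nominal growth factor: 1.32600. Real growth factor = 1.32600 / 1.18201 ≈ 1.12182.
Annualized: 1.12182^(1/3) − 1 ≈ 0.03906.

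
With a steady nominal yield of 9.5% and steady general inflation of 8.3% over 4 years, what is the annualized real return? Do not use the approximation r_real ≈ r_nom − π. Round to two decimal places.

With constant rates the annual real return is the same each year: (1+9.5%)/(1+8.3%) − 1 = 0.01108.

1.11%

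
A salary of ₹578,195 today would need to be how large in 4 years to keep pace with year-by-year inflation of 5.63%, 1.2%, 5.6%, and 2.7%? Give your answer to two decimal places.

Cumulative price-level factor: 1.0563 × 1.012 × 1.056 × 1.027 ≈ 1.1593168659.
Multiplying ₹578,195 by the price-level factor gives the future nominal sum.

₹670,311.22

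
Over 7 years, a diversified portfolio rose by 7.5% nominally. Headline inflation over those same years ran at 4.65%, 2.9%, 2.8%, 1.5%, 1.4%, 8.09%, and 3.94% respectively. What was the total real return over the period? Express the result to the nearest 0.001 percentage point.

-16.018%

Cumulative inflation factor: 1.0465 × 1.029 × 1.028 × 1.015 × 1.014 × 1.0809 × 1.0394 ≈ 1.28003.
Nominal growth factor: 1.07500. Real growth factor = 1.07500 / 1.28003 ≈ 0.83982.
Total real return ≈ -16.0176%.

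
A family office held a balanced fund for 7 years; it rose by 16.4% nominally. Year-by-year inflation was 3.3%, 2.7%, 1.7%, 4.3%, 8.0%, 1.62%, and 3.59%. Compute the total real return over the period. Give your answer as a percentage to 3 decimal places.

-9.018%

Cumulative inflation factor: 1.033 × 1.027 × 1.017 × 1.043 × 1.080 × 1.0162 × 1.0359 ≈ 1.27937.
Nominal growth factor: 1.16400. Real growth factor = 1.16400 / 1.27937 ≈ 0.90982.
Total real return ≈ -9.0179%.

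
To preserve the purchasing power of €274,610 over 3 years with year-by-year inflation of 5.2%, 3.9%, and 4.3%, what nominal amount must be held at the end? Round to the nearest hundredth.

Cumulative price-level factor: 1.052 × 1.039 × 1.043 = 1.140028204.
The nominal amount required is €274,610 scaled up by that factor.

€313,063.15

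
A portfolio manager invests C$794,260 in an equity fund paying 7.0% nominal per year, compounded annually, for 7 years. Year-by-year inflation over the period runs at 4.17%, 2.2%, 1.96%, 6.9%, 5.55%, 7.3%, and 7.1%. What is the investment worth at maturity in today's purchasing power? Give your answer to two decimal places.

Nominal value at maturity: C$794,260 × (1 + 7.0%)^7 ≈ C$1,275,408.00.
Price-level factor over 7 years: 1.0417 × 1.022 × 1.0196 × 1.069 × 1.0555 × 1.073 × 1.071 ≈ 1.4075003853.
The maturity value deflated by that factor is the answer in today's purchasing power.

C$906,151.08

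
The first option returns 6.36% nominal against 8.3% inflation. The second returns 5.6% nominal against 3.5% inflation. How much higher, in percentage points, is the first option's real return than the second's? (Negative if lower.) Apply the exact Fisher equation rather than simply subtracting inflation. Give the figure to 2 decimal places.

The first option real return: 1.0636/1.083 − 1 = -1.791%.
The second real return: 1.056/1.035 − 1 = 2.029%.
Difference: -1.791 − 2.029 = -3.820 pp.

-3.82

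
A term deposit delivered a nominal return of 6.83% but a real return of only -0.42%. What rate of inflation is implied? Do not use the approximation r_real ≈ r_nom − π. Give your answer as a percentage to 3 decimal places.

From (1+r_nom) = (1+r_real)(1+π), we get 1+π = (1 + 6.83%)/(1 − 0.42%) = 1.0683/0.9958 ≈ 1.07281.
So π ≈ 7.2806%.

7.281%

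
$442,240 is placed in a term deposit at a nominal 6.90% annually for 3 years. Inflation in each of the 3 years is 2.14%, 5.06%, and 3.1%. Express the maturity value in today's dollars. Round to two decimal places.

Nominal value at maturity: $442,240 × (1 + 6.90%)^3 ≈ $540,245.47.
Price-level factor over 3 years: 1.0214 × 1.0506 × 1.031 ≈ 1.1063484080.
Dividing the nominal maturity value by the price-level factor gives the value in today's money.

$488,314.05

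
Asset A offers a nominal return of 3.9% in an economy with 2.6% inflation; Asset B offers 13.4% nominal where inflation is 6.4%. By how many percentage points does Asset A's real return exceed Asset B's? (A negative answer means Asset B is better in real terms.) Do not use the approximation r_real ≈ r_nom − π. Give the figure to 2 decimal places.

Asset A real return: 1.039/1.026 − 1 = 1.267%.
Asset B real return: 1.134/1.064 − 1 = 6.579%.
Difference: 1.267 − 6.579 = -5.312 pp.

-5.31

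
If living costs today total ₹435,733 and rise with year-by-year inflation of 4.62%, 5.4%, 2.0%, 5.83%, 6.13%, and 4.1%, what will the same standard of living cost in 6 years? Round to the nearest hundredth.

Cumulative price-level factor: 1.0462 × 1.054 × 1.020 × 1.0583 × 1.0613 × 1.041 ≈ 1.3150830742.
Multiplying ₹435,733 by the price-level factor gives the future nominal sum.

₹573,025.09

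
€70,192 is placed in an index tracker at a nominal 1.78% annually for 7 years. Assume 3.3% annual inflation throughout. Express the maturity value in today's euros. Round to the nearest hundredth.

Nominal value at maturity: €70,192 × (1 + 1.78%)^7 ≈ €79,419.06.
Price-level factor over 7 years: (1 + 3.3%)^7 ≈ 1.2551691332.
Dividing the nominal maturity value by the price-level factor gives the value in today's money.

€63,273.59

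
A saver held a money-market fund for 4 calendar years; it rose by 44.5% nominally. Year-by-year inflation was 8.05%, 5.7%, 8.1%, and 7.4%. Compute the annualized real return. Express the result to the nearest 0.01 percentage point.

2.17%

Cumulative inflation factor: 1.0805 × 1.057 × 1.081 × 1.074 ≈ 1.32596.
Nominal growth factor: 1.44500. Real growth factor = 1.44500 / 1.32596 ≈ 1.08978.
Annualized: 1.08978^(1/4) − 1 ≈ 0.02173.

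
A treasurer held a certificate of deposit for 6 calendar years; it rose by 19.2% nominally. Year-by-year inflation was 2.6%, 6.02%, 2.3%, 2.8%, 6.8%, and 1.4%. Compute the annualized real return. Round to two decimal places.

Cumulative inflation factor: 1.026 × 1.0602 × 1.023 × 1.028 × 1.068 × 1.014 ≈ 1.23883.
Nominal growth factor: 1.19200. Real growth factor = 1.19200 / 1.23883 ≈ 0.96220.
Annualized: 0.96220^(1/6) − 1 ≈ -0.00640.

-0.64%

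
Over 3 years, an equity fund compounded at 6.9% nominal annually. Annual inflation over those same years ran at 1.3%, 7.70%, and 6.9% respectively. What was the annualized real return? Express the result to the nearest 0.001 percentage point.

1.557%

Cumulative inflation factor: 1.013 × 1.0770 × 1.069 ≈ 1.16628.
Nominal growth factor: 1.22161. Real growth factor = 1.22161 / 1.16628 ≈ 1.04744.
Annualized: 1.04744^(1/3) − 1 ≈ 0.01557.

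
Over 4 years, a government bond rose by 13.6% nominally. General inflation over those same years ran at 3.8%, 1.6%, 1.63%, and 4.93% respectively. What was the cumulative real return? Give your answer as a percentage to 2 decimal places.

1.01%

Cumulative inflation factor: 1.038 × 1.016 × 1.0163 × 1.0493 ≈ 1.12464.
Nominal growth factor: 1.13600. Real growth factor = 1.13600 / 1.12464 ≈ 1.01010.
Total real return ≈ 1.0103%.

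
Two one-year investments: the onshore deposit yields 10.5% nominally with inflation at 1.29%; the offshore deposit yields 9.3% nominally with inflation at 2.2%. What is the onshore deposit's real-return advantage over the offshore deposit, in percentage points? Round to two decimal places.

2.15

The onshore deposit real return: 1.105/1.0129 − 1 = 9.093%.
The offshore deposit real return: 1.093/1.022 − 1 = 6.947%.
Difference: 9.093 − 6.947 = 2.146 pp.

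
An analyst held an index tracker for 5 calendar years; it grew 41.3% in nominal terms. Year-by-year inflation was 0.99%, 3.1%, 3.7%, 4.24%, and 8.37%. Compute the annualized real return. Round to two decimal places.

2.99%

Cumulative inflation factor: 1.0099 × 1.031 × 1.037 × 1.0424 × 1.0837 ≈ 1.21972.
Nominal growth factor: 1.41300. Real growth factor = 1.41300 / 1.21972 ≈ 1.15846.
Annualized: 1.15846^(1/5) − 1 ≈ 0.02986.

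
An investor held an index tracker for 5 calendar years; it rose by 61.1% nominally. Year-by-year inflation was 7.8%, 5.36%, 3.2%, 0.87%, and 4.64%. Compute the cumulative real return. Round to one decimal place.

30.2%

Cumulative inflation factor: 1.078 × 1.0536 × 1.032 × 1.0087 × 1.0464 ≈ 1.23718.
Nominal growth factor: 1.61100. Real growth factor = 1.61100 / 1.23718 ≈ 1.30215.
Total real return ≈ 30.2152%.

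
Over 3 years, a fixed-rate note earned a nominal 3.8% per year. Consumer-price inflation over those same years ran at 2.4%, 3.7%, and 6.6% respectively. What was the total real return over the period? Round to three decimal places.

-1.200%

Cumulative inflation factor: 1.024 × 1.037 × 1.066 ≈ 1.13197.
Nominal growth factor: 1.11839. Real growth factor = 1.11839 / 1.13197 ≈ 0.98800.
Total real return ≈ -1.2002%.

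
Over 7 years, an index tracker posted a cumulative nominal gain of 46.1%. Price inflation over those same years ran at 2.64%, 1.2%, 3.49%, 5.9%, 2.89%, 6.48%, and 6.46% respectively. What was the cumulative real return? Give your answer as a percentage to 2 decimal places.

10.04%

Cumulative inflation factor: 1.0264 × 1.012 × 1.0349 × 1.059 × 1.0289 × 1.0648 × 1.0646 ≈ 1.32776.
Nominal growth factor: 1.46100. Real growth factor = 1.46100 / 1.32776 ≈ 1.10035.
Total real return ≈ 10.0350%.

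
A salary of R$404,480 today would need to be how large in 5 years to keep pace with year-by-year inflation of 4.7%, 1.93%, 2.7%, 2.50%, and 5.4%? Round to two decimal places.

R$478,939.52

Cumulative price-level factor: 1.047 × 1.0193 × 1.027 × 1.0250 × 1.054 ≈ 1.1840870346.
Multiplying R$404,480 by the price-level factor gives the future nominal sum.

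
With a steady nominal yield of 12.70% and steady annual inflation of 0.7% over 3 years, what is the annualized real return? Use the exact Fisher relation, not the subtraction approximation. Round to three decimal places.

11.917%

With constant rates the annual real return is the same each year: (1+12.70%)/(1+0.7%) − 1 = 0.11917.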